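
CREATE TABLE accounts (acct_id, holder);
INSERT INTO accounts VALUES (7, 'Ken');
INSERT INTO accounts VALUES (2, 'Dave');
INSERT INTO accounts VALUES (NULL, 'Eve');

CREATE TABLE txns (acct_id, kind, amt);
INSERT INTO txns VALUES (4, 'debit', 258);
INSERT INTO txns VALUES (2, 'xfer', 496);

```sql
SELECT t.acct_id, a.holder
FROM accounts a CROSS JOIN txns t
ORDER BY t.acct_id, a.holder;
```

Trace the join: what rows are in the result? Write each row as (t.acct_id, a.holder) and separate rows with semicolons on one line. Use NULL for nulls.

CROSS JOIN pairs every row of `accounts` with every row of `txns`: 3 × 2 = 6 rows.

(2, Dave); (2, Eve); (2, Ken); (4, Dave); (4, Eve); (4, Ken)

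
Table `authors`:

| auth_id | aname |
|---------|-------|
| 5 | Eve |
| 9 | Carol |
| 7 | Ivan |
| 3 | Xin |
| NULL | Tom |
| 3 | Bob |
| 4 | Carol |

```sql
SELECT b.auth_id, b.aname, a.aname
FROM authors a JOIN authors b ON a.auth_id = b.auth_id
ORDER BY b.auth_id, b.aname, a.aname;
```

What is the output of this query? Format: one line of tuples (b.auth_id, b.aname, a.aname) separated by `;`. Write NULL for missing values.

INNER JOIN keeps only pairs where the ON condition holds.
Matching on a.auth_id = b.auth_id. A NULL in a compared column never satisfies the condition.
- a (auth_id=5) pairs with 1 row(s) of b.
- a (auth_id=9) pairs with 1 row(s) of b.
- a (auth_id=7) pairs with 1 row(s) of b.
- a (auth_id=3) pairs with 2 row(s) of b.
- a (auth_id=NULL) has no partner → excluded.
- a (auth_id=3) pairs with 2 row(s) of b.
- a (auth_id=4) pairs with 1 row(s) of b.
After projecting and ordering:
b.auth_id | b.aname | a.aname
3 | Bob | Bob
3 | Bob | Xin
3 | Xin | Bob
3 | Xin | Xin
4 | Carol | Carol
5 | Eve | Eve
7 | Ivan | Ivan
9 | Carol | Carol

(3, Bob, Bob); (3, Bob, Xin); (3, Xin, Bob); (3, Xin, Xin); (4, Carol, Carol); (5, Eve, Eve); (7, Ivan, Ivan); (9, Carol, Carol)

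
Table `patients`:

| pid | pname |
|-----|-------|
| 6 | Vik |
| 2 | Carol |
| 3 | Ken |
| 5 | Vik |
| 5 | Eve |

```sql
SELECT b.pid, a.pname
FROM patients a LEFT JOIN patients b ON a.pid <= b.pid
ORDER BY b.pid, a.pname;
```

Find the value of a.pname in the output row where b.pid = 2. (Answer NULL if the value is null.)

LEFT JOIN keeps every row from `patients a`; unmatched rows get NULL for `patients b`'s columns.
Matching on a.pid <= b.pid.
Matched pairs: 16; unmatched a rows kept: 0.

Carol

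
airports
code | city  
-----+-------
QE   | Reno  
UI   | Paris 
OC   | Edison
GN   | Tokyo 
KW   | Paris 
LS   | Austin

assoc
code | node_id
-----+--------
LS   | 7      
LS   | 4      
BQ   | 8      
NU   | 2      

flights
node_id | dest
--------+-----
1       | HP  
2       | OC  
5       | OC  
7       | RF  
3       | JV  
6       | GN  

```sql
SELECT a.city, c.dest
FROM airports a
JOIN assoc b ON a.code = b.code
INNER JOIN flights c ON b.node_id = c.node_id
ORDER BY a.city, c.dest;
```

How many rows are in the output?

1

Evaluate left to right. First `airports a INNER JOIN assoc b` on code: 2 row(s).
Then INNER JOIN `flights c` on node_id: keep only rows whose b.node_id appears in c.
Result: 1 row(s).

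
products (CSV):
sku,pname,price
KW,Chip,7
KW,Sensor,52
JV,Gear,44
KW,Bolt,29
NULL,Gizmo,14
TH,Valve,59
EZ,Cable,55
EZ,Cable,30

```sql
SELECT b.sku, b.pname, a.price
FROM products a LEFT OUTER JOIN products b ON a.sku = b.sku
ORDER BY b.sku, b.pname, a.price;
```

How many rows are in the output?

16

LEFT JOIN keeps every row from `products a`; unmatched rows get NULL for `products b`'s columns.
Matching on a.sku = b.sku. A NULL in a compared column never satisfies the condition.
Matched pairs: 15; unmatched a rows kept: 1.
Total: 15 matched + 1 padded = 16 rows.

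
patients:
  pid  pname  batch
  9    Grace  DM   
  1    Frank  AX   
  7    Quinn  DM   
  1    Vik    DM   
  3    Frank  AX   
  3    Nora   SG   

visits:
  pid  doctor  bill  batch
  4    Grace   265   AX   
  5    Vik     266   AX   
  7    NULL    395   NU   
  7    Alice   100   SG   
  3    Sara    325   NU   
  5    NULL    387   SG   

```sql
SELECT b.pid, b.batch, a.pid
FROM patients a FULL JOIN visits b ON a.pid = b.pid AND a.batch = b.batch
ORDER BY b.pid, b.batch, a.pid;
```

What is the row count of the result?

FULL OUTER JOIN keeps every row from both sides; unmatched rows get NULL for the other side's columns.
Matching on a.pid = b.pid AND a.batch = b.batch.
- a (pid=9, batch=DM) has no partner → padded with NULL.
- a (pid=1, batch=AX) has no partner → padded with NULL.
- a (pid=7, batch=DM) has no partner → padded with NULL.
- a (pid=1, batch=DM) has no partner → padded with NULL.
- a (pid=3, batch=AX) has no partner → padded with NULL.
- a (pid=3, batch=SG) has no partner → padded with NULL.
- 6 row(s) from b found no a partner → padded with NULL.
Total: 0 matched + 12 padded = 12 rows.

12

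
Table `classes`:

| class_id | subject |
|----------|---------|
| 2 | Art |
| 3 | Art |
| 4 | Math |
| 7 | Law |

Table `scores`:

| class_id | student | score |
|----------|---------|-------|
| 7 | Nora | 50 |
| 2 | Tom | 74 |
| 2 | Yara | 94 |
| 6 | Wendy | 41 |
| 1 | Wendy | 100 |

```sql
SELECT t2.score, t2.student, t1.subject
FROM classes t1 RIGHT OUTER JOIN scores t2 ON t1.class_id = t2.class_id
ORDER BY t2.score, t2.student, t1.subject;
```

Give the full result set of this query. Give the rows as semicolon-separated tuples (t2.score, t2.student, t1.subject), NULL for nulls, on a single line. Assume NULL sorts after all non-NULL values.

(41, Wendy, NULL); (50, Nora, Law); (74, Tom, Art); (94, Yara, Art); (100, Wendy, NULL)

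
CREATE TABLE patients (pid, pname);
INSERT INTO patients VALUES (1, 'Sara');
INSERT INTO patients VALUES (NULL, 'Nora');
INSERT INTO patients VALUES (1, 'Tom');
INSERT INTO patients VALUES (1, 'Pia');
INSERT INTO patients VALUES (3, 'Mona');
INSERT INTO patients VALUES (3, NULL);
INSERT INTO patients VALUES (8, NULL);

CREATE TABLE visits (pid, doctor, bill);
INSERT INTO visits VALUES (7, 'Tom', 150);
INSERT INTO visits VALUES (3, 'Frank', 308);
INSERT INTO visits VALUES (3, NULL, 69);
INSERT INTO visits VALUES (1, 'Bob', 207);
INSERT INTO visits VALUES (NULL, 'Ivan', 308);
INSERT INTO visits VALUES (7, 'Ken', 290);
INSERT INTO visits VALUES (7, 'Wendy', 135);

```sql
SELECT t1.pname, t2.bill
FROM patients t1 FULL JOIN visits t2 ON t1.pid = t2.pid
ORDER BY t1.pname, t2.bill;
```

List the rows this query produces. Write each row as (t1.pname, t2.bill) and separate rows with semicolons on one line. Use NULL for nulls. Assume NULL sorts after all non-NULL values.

FULL OUTER JOIN keeps every row from both sides; unmatched rows get NULL for the other side's columns.
Matching on t1.pid = t2.pid. A NULL in a compared column never satisfies the condition.
- pid=1: 1 matching t2 row(s), so 1 row(s) emitted.
- pid=NULL: no t2 row matches, row kept with t2 columns NULL.
- pid=1: 1 matching t2 row(s), so 1 row(s) emitted.
- pid=1: 1 matching t2 row(s), so 1 row(s) emitted.
- pid=3: 2 matching t2 row(s), so 2 row(s) emitted.
- pid=3: 2 matching t2 row(s), so 2 row(s) emitted.
- pid=8: no t2 row matches, row kept with t2 columns NULL.
- 4 row(s) from t2 found no t1 partner → padded with NULL.

(Mona, 69); (Mona, 308); (Nora, NULL); (Pia, 207); (Sara, 207); (Tom, 207); (NULL, 69); (NULL, 135); (NULL, 150); (NULL, 290); (NULL, 308); (NULL, 308); (NULL, NULL)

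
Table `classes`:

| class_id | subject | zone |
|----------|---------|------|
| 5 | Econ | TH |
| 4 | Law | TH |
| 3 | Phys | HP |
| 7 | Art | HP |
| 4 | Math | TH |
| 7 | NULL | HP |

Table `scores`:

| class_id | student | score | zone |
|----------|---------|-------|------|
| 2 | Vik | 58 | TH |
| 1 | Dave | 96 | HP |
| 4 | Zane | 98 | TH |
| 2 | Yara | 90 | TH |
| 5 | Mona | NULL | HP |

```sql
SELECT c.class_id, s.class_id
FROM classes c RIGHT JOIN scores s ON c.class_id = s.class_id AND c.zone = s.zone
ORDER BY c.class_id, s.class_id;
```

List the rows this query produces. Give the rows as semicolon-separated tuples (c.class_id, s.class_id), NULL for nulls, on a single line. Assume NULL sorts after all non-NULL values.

RIGHT JOIN keeps every row from `scores`; unmatched rows get NULL for `classes`'s columns.
Matching on c.class_id = s.class_id AND c.zone = s.zone.
- c (class_id=5, zone=TH) has no partner in s.
- c (class_id=4, zone=TH) pairs with 1 row(s) of s.
- c (class_id=3, zone=HP) has no partner in s.
- c (class_id=7, zone=HP) has no partner in s.
- c (class_id=4, zone=TH) pairs with 1 row(s) of s.
- c (class_id=7, zone=HP) has no partner in s.
- 4 row(s) from s found no c partner → padded with NULL.
After projecting and ordering:
c.class_id | s.class_id
4 | 4
4 | 4
NULL | 1
NULL | 2
NULL | 2
NULL | 5

(4, 4); (4, 4); (NULL, 1); (NULL, 2); (NULL, 2); (NULL, 5)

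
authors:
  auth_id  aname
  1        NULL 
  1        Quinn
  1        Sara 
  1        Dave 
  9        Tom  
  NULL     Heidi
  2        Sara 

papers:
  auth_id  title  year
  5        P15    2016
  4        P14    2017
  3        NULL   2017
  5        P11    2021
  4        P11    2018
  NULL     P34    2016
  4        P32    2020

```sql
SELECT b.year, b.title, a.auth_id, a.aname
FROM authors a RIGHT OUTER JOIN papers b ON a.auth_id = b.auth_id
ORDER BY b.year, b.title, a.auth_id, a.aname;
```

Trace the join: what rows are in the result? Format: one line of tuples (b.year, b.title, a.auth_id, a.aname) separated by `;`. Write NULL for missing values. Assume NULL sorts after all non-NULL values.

(2016, P15, NULL, NULL); (2016, P34, NULL, NULL); (2017, P14, NULL, NULL); (2017, NULL, NULL, NULL); (2018, P11, NULL, NULL); (2020, P32, NULL, NULL); (2021, P11, NULL, NULL)

RIGHT JOIN keeps every row from `papers`; unmatched rows get NULL for `authors`'s columns.
Matching on a.auth_id = b.auth_id. A NULL in a compared column never satisfies the condition.
Matched pairs: 0; unmatched b rows kept: 7.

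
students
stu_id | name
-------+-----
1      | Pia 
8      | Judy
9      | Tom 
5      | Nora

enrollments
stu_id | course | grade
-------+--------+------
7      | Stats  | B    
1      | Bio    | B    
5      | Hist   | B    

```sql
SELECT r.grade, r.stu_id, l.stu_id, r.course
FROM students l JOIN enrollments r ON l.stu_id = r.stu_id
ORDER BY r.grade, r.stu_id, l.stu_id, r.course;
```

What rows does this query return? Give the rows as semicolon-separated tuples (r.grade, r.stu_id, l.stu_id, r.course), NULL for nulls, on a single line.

(B, 1, 1, Bio); (B, 5, 5, Hist)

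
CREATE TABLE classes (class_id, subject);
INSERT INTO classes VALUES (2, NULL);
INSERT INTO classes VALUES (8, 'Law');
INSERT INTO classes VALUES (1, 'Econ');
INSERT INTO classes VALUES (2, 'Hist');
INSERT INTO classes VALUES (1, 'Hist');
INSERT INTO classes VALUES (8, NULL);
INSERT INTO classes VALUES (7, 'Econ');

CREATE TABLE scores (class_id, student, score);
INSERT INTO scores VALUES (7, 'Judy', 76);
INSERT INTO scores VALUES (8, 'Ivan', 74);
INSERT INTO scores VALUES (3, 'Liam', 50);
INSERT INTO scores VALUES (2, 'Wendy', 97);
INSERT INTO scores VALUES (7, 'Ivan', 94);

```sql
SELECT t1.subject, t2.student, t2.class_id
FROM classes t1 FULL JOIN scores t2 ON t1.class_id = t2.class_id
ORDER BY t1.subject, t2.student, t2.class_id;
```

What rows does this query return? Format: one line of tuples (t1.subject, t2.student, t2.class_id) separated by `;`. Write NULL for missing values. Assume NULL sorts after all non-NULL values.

FULL OUTER JOIN keeps every row from both sides; unmatched rows get NULL for the other side's columns.
Matching on t1.class_id = t2.class_id.
Matched pairs: 6; unmatched t1 rows kept: 2; unmatched t2 rows kept: 1.

(Econ, Ivan, 7); (Econ, Judy, 7); (Econ, NULL, NULL); (Hist, Wendy, 2); (Hist, NULL, NULL); (Law, Ivan, 8); (NULL, Ivan, 8); (NULL, Liam, 3); (NULL, Wendy, 2)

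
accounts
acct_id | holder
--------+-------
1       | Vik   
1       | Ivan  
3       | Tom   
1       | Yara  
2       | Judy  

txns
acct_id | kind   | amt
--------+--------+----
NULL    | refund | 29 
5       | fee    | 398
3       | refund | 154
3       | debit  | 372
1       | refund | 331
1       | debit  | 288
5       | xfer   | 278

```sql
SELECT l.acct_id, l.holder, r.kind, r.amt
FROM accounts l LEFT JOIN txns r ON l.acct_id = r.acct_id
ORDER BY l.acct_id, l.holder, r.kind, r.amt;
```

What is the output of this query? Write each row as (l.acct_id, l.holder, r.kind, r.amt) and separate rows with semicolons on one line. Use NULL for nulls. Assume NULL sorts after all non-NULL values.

(1, Ivan, debit, 288); (1, Ivan, refund, 331); (1, Vik, debit, 288); (1, Vik, refund, 331); (1, Yara, debit, 288); (1, Yara, refund, 331); (2, Judy, NULL, NULL); (3, Tom, debit, 372); (3, Tom, refund, 154)

LEFT JOIN keeps every row from `accounts`; unmatched rows get NULL for `txns`'s columns.
Matching on l.acct_id = r.acct_id. A NULL in a compared column never satisfies the condition.
- acct_id=1: 2 matching r row(s), so 2 row(s) emitted.
- acct_id=1: 2 matching r row(s), so 2 row(s) emitted.
- acct_id=3: 2 matching r row(s), so 2 row(s) emitted.
- acct_id=1: 2 matching r row(s), so 2 row(s) emitted.
- acct_id=2: no r row matches, row kept with r columns NULL.
After projecting and ordering:
l.acct_id | l.holder | r.kind | r.amt
1 | Ivan | debit | 288
1 | Ivan | refund | 331
1 | Vik | debit | 288
1 | Vik | refund | 331
1 | Yara | debit | 288
1 | Yara | refund | 331
2 | Judy | NULL | NULL
3 | Tom | debit | 372
3 | Tom | refund | 154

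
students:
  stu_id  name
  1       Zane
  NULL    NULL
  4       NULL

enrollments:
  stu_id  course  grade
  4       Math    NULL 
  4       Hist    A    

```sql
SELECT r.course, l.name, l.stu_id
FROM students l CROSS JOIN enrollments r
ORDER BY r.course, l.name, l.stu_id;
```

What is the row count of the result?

6

CROSS JOIN pairs every row of `students` with every row of `enrollments`: 3 × 2 = 6 rows.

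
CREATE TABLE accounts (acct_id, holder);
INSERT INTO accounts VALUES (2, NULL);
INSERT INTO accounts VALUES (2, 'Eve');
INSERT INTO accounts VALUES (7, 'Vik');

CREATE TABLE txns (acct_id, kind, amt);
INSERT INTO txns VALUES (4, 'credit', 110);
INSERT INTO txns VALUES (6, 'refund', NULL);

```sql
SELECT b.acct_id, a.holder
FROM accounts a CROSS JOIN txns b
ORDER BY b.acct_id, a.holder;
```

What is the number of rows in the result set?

6

CROSS JOIN pairs every row of `accounts` with every row of `txns`: 3 × 2 = 6 rows.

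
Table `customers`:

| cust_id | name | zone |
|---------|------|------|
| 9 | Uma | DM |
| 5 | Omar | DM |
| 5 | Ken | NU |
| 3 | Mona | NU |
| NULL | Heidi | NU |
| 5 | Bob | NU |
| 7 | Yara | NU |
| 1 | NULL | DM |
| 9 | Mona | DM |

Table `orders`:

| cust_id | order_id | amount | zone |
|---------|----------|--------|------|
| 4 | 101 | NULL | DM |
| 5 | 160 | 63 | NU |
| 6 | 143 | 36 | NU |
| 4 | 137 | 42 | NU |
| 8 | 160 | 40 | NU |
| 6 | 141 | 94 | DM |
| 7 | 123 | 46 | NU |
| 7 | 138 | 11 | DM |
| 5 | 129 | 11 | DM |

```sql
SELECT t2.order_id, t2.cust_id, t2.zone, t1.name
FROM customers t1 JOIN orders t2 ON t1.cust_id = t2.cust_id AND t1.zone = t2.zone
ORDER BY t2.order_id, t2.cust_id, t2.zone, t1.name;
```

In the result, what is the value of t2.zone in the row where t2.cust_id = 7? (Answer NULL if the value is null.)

INNER JOIN keeps only pairs where the ON condition holds.
Matching on t1.cust_id = t2.cust_id AND t1.zone = t2.zone. A NULL in a compared column never satisfies the condition.
Matched pairs: 4.

NU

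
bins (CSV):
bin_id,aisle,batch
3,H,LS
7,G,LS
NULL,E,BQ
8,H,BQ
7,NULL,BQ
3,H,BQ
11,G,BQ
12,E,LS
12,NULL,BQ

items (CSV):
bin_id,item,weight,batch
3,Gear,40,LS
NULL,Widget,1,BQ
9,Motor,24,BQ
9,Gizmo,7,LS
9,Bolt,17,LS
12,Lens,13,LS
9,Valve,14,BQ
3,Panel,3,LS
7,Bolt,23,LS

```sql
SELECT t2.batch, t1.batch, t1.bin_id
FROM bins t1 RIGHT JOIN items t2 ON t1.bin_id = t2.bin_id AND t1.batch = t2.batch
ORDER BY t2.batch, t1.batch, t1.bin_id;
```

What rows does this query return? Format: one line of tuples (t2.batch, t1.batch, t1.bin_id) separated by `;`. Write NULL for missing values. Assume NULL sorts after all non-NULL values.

(BQ, NULL, NULL); (BQ, NULL, NULL); (BQ, NULL, NULL); (LS, LS, 3); (LS, LS, 3); (LS, LS, 7); (LS, LS, 12); (LS, NULL, NULL); (LS, NULL, NULL)

RIGHT JOIN keeps every row from `items`; unmatched rows get NULL for `bins`'s columns.
Matching on t1.bin_id = t2.bin_id AND t1.batch = t2.batch. A NULL in a compared column never satisfies the condition.
Matched pairs: 4; unmatched t2 rows kept: 5.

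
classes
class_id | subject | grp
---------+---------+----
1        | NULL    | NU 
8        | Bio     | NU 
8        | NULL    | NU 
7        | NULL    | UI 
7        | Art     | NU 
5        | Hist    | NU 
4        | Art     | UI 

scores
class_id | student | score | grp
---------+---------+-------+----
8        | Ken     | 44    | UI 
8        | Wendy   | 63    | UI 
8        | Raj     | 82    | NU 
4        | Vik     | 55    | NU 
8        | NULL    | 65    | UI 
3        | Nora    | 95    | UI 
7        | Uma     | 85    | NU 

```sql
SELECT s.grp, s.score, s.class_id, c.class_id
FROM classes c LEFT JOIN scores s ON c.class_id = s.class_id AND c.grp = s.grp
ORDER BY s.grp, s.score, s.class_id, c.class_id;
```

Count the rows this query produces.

LEFT JOIN keeps every row from `classes`; unmatched rows get NULL for `scores`'s columns.
Matching on c.class_id = s.class_id AND c.grp = s.grp.
Matched pairs: 3; unmatched c rows kept: 4.
Total: 3 matched + 4 padded = 7 rows.

7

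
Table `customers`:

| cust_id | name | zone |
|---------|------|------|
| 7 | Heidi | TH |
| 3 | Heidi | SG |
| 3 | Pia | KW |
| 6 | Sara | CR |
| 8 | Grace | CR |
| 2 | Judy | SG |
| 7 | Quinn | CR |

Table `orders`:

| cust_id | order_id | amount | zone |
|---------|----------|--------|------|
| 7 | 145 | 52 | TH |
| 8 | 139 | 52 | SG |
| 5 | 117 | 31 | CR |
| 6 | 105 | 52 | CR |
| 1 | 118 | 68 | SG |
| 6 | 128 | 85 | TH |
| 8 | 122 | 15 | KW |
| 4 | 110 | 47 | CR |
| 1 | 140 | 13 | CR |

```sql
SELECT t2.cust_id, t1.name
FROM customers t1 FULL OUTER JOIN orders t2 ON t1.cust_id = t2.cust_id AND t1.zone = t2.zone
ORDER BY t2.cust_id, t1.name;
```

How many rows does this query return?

14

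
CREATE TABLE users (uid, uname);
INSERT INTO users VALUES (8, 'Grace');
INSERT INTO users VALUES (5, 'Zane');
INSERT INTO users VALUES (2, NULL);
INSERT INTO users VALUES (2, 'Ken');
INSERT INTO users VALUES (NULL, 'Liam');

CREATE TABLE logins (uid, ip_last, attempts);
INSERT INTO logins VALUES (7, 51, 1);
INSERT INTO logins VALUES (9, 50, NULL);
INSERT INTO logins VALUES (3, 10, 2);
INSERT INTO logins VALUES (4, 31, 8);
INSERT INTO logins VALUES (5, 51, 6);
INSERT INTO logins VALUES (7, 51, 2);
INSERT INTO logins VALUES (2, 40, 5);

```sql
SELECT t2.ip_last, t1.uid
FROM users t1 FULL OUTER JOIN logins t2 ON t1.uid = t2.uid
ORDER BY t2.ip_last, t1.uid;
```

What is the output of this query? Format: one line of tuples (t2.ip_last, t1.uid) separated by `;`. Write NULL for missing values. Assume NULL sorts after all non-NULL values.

(10, NULL); (31, NULL); (40, 2); (40, 2); (50, NULL); (51, 5); (51, NULL); (51, NULL); (NULL, 8); (NULL, NULL)

FULL OUTER JOIN keeps every row from both sides; unmatched rows get NULL for the other side's columns.
Matching on t1.uid = t2.uid. A NULL in a compared column never satisfies the condition.
- t1[0] uid=8 → no match; kept with NULLs on the t2 side.
- t1[1] uid=5 → 1 match(es) in t2 → 1 row(s).
- t1[2] uid=2 → 1 match(es) in t2 → 1 row(s).
- t1[3] uid=2 → 1 match(es) in t2 → 1 row(s).
- t1[4] uid=NULL → no match; kept with NULLs on the t2 side.
- plus 5 unmatched t2 row(s), each kept with NULL t1 columns.
After projecting and ordering:
t2.ip_last | t1.uid
10 | NULL
31 | NULL
40 | 2
40 | 2
50 | NULL
51 | 5
51 | NULL
51 | NULL
NULL | 8
NULL | NULL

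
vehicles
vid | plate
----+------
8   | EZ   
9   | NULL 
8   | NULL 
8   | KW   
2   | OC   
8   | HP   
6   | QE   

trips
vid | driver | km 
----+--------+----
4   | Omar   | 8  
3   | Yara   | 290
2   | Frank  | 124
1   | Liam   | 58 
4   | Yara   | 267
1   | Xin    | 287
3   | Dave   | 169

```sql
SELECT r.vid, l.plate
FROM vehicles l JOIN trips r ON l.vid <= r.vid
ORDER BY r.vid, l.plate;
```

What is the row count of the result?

5

INNER JOIN keeps only pairs where the ON condition holds.
Matching on l.vid <= r.vid.
- l[0] vid=8 → no match; dropped.
- l[1] vid=9 → no match; dropped.
- l[2] vid=8 → no match; dropped.
- l[3] vid=8 → no match; dropped.
- l[4] vid=2 → 5 match(es) in r → 5 row(s).
- l[5] vid=8 → no match; dropped.
- l[6] vid=6 → no match; dropped.
Total: 5 rows.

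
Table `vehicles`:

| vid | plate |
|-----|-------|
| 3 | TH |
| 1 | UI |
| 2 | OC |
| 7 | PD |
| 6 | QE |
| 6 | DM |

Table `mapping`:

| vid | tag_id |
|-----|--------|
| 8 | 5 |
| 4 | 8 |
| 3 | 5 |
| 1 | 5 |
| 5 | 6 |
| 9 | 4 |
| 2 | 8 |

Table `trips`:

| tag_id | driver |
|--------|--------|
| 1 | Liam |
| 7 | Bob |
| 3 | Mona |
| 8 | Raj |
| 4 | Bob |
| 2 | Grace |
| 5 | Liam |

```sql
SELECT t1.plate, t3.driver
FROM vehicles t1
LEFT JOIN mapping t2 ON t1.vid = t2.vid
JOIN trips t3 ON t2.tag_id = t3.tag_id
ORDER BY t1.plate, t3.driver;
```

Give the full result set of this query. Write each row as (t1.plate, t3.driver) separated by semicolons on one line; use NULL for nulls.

(OC, Raj); (TH, Liam); (UI, Liam)

Step 1 — t1 LEFT JOIN t2 on vid → 6 row(s).
Then INNER JOIN `trips t3` on tag_id: keep only rows whose t2.tag_id appears in t3.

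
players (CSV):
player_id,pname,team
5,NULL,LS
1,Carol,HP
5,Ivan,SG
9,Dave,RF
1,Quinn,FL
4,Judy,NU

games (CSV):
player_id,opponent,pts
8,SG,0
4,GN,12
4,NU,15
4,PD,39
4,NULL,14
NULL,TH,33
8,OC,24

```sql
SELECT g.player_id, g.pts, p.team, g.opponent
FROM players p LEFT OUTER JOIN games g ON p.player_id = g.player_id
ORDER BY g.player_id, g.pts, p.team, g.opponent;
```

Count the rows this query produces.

9

LEFT JOIN keeps every row from `players`; unmatched rows get NULL for `games`'s columns.
Matching on p.player_id = g.player_id. A NULL in a compared column never satisfies the condition.
- p row (player_id=5): no match → kept, g columns NULL.
- p row (player_id=1): no match → kept, g columns NULL.
- p row (player_id=5): no match → kept, g columns NULL.
- p row (player_id=9): no match → kept, g columns NULL.
- p row (player_id=1): no match → kept, g columns NULL.
- p row (player_id=4): matches 4 g row(s) → 4 output row(s).
Total: 4 matched + 5 padded = 9 rows.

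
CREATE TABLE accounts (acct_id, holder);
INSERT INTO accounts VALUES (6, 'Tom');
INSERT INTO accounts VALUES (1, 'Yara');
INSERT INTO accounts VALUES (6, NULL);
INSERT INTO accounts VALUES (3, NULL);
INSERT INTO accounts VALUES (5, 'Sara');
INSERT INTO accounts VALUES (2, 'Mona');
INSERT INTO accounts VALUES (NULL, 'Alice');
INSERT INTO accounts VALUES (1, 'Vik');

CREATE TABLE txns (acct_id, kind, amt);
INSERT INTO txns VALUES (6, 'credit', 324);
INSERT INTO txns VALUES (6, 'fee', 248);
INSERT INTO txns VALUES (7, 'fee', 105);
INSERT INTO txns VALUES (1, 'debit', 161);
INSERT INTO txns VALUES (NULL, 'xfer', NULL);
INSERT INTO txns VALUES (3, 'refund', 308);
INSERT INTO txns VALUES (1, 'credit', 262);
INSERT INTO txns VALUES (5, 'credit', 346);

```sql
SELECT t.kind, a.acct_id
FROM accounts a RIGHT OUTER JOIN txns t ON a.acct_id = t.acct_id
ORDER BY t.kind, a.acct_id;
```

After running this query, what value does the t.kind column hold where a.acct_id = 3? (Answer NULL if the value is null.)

refund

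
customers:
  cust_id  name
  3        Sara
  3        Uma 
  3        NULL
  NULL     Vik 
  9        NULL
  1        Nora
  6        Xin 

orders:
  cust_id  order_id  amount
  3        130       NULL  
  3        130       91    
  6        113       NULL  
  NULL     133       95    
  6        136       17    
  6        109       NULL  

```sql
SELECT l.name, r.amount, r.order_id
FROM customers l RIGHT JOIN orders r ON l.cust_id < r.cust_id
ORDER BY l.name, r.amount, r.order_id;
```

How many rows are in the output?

15

RIGHT JOIN keeps every row from `orders`; unmatched rows get NULL for `customers`'s columns.
Matching on l.cust_id < r.cust_id. A NULL in a compared column never satisfies the condition.
- l[0] cust_id=3 → 3 match(es) in r → 3 row(s).
- l[1] cust_id=3 → 3 match(es) in r → 3 row(s).
- l[2] cust_id=3 → 3 match(es) in r → 3 row(s).
- l[3] cust_id=NULL → no match.
- l[4] cust_id=9 → no match.
- l[5] cust_id=1 → 5 match(es) in r → 5 row(s).
- l[6] cust_id=6 → no match.
- 1 r row(s) had no l match → kept, l columns NULL.
Total: 14 matched + 1 padded = 15 rows.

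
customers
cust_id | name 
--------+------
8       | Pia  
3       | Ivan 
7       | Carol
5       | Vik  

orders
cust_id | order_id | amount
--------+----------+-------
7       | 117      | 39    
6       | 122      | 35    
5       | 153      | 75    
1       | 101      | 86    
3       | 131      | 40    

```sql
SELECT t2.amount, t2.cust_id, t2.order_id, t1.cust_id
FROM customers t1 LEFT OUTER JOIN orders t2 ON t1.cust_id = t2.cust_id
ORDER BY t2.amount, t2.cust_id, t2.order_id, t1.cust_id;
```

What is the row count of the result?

LEFT JOIN keeps every row from `customers`; unmatched rows get NULL for `orders`'s columns.
Matching on t1.cust_id = t2.cust_id.
- cust_id=8: no t2 row matches, row kept with t2 columns NULL.
- cust_id=3: 1 matching t2 row(s), so 1 row(s) emitted.
- cust_id=7: 1 matching t2 row(s), so 1 row(s) emitted.
- cust_id=5: 1 matching t2 row(s), so 1 row(s) emitted.
Total: 3 matched + 1 padded = 4 rows.

4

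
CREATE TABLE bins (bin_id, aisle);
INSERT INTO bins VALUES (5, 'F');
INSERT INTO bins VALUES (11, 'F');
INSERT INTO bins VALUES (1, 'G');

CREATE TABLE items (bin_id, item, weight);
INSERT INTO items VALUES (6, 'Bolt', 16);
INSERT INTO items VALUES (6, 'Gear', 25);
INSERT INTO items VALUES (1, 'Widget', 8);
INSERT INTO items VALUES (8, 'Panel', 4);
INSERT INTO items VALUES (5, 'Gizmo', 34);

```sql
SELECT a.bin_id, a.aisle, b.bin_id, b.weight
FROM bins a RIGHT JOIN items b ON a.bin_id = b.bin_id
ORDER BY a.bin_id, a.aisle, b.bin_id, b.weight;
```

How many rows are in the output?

RIGHT JOIN keeps every row from `items`; unmatched rows get NULL for `bins`'s columns.
Matching on a.bin_id = b.bin_id.
Matched pairs: 2; unmatched b rows kept: 3.
Total: 2 matched + 3 padded = 5 rows.

5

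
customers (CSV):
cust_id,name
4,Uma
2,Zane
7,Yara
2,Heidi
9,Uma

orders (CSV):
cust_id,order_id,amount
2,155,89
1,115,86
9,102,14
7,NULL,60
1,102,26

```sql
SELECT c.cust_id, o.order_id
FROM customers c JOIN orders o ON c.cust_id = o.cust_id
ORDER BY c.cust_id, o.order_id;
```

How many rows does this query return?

INNER JOIN keeps only pairs where the ON condition holds.
Matching on c.cust_id = o.cust_id.
- c (cust_id=4) has no partner → excluded.
- c (cust_id=2) pairs with 1 row(s) of o.
- c (cust_id=7) pairs with 1 row(s) of o.
- c (cust_id=2) pairs with 1 row(s) of o.
- c (cust_id=9) pairs with 1 row(s) of o.
Total: 4 rows.

4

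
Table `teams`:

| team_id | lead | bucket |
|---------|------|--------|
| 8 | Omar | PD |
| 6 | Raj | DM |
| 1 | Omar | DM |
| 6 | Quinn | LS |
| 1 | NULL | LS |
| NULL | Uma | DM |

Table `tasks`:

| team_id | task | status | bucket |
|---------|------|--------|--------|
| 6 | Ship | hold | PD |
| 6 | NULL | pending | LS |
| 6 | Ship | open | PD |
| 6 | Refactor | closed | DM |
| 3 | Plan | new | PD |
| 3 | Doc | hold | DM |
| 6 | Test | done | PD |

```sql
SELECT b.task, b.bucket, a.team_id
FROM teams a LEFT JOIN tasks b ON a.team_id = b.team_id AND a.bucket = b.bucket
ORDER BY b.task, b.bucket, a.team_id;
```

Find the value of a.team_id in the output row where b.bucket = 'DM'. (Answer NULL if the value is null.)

6

LEFT JOIN keeps every row from `teams`; unmatched rows get NULL for `tasks`'s columns.
Matching on a.team_id = b.team_id AND a.bucket = b.bucket. A NULL in a compared column never satisfies the condition.
Matched pairs: 2; unmatched a rows kept: 4.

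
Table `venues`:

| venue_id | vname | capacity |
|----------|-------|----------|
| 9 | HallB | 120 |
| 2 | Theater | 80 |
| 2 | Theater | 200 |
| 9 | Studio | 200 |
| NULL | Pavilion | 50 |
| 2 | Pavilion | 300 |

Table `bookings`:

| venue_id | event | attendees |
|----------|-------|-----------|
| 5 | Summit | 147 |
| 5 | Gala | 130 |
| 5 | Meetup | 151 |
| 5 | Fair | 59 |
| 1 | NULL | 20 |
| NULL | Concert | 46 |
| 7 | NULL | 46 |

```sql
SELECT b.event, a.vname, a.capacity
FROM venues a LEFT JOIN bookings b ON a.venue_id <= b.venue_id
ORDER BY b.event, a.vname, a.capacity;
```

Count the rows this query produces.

18

LEFT JOIN keeps every row from `venues`; unmatched rows get NULL for `bookings`'s columns.
Matching on a.venue_id <= b.venue_id. A NULL in a compared column never satisfies the condition.
Matched pairs: 15; unmatched a rows kept: 3.
Total: 15 matched + 3 padded = 18 rows.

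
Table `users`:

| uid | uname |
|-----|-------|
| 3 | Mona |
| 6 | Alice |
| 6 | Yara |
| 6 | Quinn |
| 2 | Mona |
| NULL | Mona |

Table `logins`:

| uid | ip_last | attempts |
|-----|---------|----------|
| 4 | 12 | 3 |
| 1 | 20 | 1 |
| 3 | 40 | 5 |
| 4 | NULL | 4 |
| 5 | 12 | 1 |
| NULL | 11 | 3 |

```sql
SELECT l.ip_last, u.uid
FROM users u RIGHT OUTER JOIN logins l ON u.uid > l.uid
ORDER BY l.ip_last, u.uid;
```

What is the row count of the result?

RIGHT JOIN keeps every row from `logins`; unmatched rows get NULL for `users`'s columns.
Matching on u.uid > l.uid. A NULL in a compared column never satisfies the condition.
- u[0] uid=3 → 1 match(es) in l → 1 row(s).
- u[1] uid=6 → 5 match(es) in l → 5 row(s).
- u[2] uid=6 → 5 match(es) in l → 5 row(s).
- u[3] uid=6 → 5 match(es) in l → 5 row(s).
- u[4] uid=2 → 1 match(es) in l → 1 row(s).
- u[5] uid=NULL → no match.
- plus 1 unmatched l row(s), each kept with NULL u columns.
Total: 17 matched + 1 padded = 18 rows.

18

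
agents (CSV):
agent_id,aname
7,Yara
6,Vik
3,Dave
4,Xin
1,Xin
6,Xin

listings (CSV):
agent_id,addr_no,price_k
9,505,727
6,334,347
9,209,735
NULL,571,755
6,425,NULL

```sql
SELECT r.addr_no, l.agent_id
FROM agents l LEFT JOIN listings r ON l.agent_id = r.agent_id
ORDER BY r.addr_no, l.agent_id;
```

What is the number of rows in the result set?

8

LEFT JOIN keeps every row from `agents`; unmatched rows get NULL for `listings`'s columns.
Matching on l.agent_id = r.agent_id. A NULL in a compared column never satisfies the condition.
- agent_id=7: no r row matches, row kept with r columns NULL.
- agent_id=6: 2 matching r row(s), so 2 row(s) emitted.
- agent_id=3: no r row matches, row kept with r columns NULL.
- agent_id=4: no r row matches, row kept with r columns NULL.
- agent_id=1: no r row matches, row kept with r columns NULL.
- agent_id=6: 2 matching r row(s), so 2 row(s) emitted.
Total: 4 matched + 4 padded = 8 rows.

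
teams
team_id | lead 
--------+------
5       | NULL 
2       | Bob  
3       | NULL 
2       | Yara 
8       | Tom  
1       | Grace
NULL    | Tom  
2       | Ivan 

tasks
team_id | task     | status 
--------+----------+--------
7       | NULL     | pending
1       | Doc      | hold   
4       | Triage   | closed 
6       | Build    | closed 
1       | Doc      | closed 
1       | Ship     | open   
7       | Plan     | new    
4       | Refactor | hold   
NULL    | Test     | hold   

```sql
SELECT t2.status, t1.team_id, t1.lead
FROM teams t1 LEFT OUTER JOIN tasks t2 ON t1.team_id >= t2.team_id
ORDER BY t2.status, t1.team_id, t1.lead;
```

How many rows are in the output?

29

LEFT JOIN keeps every row from `teams`; unmatched rows get NULL for `tasks`'s columns.
Matching on t1.team_id >= t2.team_id. A NULL in a compared column never satisfies the condition.
Matched pairs: 28; unmatched t1 rows kept: 1.
Total: 28 matched + 1 padded = 29 rows.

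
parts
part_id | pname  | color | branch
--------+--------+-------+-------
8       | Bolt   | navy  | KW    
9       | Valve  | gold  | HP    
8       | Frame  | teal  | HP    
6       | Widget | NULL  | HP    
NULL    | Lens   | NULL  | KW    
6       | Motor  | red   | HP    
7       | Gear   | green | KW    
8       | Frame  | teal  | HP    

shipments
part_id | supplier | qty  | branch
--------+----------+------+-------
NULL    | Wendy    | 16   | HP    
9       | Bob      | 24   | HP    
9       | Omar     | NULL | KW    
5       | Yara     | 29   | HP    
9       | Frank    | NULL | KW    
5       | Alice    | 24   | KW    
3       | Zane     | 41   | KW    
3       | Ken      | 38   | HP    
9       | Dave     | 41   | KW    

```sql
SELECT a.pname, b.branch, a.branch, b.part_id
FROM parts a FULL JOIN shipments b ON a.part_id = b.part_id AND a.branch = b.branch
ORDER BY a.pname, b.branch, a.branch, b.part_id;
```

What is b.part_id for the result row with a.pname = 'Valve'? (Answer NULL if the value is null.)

9

FULL OUTER JOIN keeps every row from both sides; unmatched rows get NULL for the other side's columns.
Matching on a.part_id = b.part_id AND a.branch = b.branch. A NULL in a compared column never satisfies the condition.
- a row (part_id=8, branch=KW): no match → kept, b columns NULL.
- a row (part_id=9, branch=HP): matches 1 b row(s) → 1 output row(s).
- a row (part_id=8, branch=HP): no match → kept, b columns NULL.
- a row (part_id=6, branch=HP): no match → kept, b columns NULL.
- a row (part_id=NULL, branch=KW): no match → kept, b columns NULL.
- a row (part_id=6, branch=HP): no match → kept, b columns NULL.
- a row (part_id=7, branch=KW): no match → kept, b columns NULL.
- a row (part_id=8, branch=HP): no match → kept, b columns NULL.
- 8 row(s) from b found no a partner → padded with NULL.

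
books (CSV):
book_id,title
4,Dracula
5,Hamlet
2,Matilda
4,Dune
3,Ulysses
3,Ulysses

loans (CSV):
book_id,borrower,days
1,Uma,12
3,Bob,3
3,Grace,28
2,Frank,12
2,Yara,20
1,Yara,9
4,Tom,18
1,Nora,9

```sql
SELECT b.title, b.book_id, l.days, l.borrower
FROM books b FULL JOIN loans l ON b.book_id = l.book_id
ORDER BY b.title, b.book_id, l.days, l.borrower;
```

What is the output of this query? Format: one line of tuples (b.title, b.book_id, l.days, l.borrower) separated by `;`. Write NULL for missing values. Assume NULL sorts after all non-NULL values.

(Dracula, 4, 18, Tom); (Dune, 4, 18, Tom); (Hamlet, 5, NULL, NULL); (Matilda, 2, 12, Frank); (Matilda, 2, 20, Yara); (Ulysses, 3, 3, Bob); (Ulysses, 3, 3, Bob); (Ulysses, 3, 28, Grace); (Ulysses, 3, 28, Grace); (NULL, NULL, 9, Nora); (NULL, NULL, 9, Yara); (NULL, NULL, 12, Uma)

FULL OUTER JOIN keeps every row from both sides; unmatched rows get NULL for the other side's columns.
Matching on b.book_id = l.book_id.
Matched pairs: 8; unmatched b rows kept: 1; unmatched l rows kept: 3.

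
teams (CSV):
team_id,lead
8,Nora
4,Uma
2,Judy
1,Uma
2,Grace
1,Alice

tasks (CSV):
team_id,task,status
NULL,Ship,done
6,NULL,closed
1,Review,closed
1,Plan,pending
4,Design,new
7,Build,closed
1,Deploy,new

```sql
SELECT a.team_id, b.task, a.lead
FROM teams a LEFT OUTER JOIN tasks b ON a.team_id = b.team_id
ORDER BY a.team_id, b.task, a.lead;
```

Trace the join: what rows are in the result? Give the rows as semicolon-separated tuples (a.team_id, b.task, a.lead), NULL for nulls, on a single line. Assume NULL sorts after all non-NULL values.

(1, Deploy, Alice); (1, Deploy, Uma); (1, Plan, Alice); (1, Plan, Uma); (1, Review, Alice); (1, Review, Uma); (2, NULL, Grace); (2, NULL, Judy); (4, Design, Uma); (8, NULL, Nora)

LEFT JOIN keeps every row from `teams`; unmatched rows get NULL for `tasks`'s columns.
Matching on a.team_id = b.team_id. A NULL in a compared column never satisfies the condition.
- team_id=8: no b row matches, row kept with b columns NULL.
- team_id=4: 1 matching b row(s), so 1 row(s) emitted.
- team_id=2: no b row matches, row kept with b columns NULL.
- team_id=1: 3 matching b row(s), so 3 row(s) emitted.
- team_id=2: no b row matches, row kept with b columns NULL.
- team_id=1: 3 matching b row(s), so 3 row(s) emitted.
After projecting and ordering:
a.team_id | b.task | a.lead
1 | Deploy | Alice
1 | Deploy | Uma
1 | Plan | Alice
1 | Plan | Uma
1 | Review | Alice
1 | Review | Uma
2 | NULL | Grace
2 | NULL | Judy
4 | Design | Uma
8 | NULL | Nora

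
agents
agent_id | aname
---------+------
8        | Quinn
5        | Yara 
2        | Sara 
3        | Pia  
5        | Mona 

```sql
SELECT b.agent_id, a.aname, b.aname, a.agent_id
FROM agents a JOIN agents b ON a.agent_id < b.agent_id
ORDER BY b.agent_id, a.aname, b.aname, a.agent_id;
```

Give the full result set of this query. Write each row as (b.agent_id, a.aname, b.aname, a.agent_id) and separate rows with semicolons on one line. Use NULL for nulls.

(3, Sara, Pia, 2); (5, Pia, Mona, 3); (5, Pia, Yara, 3); (5, Sara, Mona, 2); (5, Sara, Yara, 2); (8, Mona, Quinn, 5); (8, Pia, Quinn, 3); (8, Sara, Quinn, 2); (8, Yara, Quinn, 5)

INNER JOIN keeps only pairs where the ON condition holds.
Matching on a.agent_id < b.agent_id.
- a[0] agent_id=8 → no match; dropped.
- a[1] agent_id=5 → 1 match(es) in b → 1 row(s).
- a[2] agent_id=2 → 4 match(es) in b → 4 row(s).
- a[3] agent_id=3 → 3 match(es) in b → 3 row(s).
- a[4] agent_id=5 → 1 match(es) in b → 1 row(s).
After projecting and ordering:
b.agent_id | a.aname | b.aname | a.agent_id
3 | Sara | Pia | 2
5 | Pia | Mona | 3
5 | Pia | Yara | 3
5 | Sara | Mona | 2
5 | Sara | Yara | 2
8 | Mona | Quinn | 5
8 | Pia | Quinn | 3
8 | Sara | Quinn | 2
8 | Yara | Quinn | 5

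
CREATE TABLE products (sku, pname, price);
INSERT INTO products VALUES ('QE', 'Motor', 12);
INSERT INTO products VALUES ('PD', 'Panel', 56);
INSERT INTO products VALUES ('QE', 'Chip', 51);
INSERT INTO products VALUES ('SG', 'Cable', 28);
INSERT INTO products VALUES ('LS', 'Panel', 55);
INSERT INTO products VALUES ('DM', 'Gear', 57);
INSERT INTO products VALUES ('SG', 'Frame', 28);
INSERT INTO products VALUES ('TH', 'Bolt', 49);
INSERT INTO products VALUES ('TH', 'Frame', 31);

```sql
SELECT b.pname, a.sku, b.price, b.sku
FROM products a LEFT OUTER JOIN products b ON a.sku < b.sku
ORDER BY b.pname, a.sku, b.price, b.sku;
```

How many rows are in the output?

35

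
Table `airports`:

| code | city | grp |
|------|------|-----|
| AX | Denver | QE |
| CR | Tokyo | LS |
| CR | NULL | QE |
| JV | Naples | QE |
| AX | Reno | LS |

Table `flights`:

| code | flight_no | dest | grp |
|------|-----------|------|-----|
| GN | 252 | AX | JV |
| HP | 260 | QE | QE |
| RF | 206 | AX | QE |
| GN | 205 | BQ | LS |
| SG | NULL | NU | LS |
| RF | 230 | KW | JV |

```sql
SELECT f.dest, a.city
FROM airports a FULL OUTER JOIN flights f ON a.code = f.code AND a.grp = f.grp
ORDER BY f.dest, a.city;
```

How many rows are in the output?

FULL OUTER JOIN keeps every row from both sides; unmatched rows get NULL for the other side's columns.
Matching on a.code = f.code AND a.grp = f.grp.
Matched pairs: 0; unmatched a rows kept: 5; unmatched f rows kept: 6.
Total: 0 matched + 11 padded = 11 rows.

11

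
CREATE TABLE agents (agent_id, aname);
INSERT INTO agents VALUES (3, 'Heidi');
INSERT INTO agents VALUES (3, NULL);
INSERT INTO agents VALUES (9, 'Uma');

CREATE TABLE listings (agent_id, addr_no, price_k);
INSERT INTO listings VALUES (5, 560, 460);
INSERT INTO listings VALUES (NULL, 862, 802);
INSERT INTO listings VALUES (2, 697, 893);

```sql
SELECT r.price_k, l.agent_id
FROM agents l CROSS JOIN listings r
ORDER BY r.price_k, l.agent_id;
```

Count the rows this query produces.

CROSS JOIN pairs every row of `agents` with every row of `listings`: 3 × 3 = 9 rows.

9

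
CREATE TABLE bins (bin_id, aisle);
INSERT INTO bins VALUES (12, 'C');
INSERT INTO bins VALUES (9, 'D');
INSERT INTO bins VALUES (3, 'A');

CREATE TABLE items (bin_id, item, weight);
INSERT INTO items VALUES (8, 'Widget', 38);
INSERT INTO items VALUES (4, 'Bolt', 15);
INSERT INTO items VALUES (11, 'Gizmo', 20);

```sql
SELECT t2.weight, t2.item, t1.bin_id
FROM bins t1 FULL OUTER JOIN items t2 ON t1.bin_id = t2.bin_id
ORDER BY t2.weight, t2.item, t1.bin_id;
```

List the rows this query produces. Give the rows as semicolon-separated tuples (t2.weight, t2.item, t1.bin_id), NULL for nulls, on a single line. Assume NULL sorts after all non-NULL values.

FULL OUTER JOIN keeps every row from both sides; unmatched rows get NULL for the other side's columns.
Matching on t1.bin_id = t2.bin_id.
- t1[0] bin_id=12 → no match; kept with NULLs on the t2 side.
- t1[1] bin_id=9 → no match; kept with NULLs on the t2 side.
- t1[2] bin_id=3 → no match; kept with NULLs on the t2 side.
- 3 t2 row(s) had no t1 match → kept, t1 columns NULL.
After projecting and ordering:
t2.weight | t2.item | t1.bin_id
15 | Bolt | NULL
20 | Gizmo | NULL
38 | Widget | NULL
NULL | NULL | 3
NULL | NULL | 9
NULL | NULL | 12

(15, Bolt, NULL); (20, Gizmo, NULL); (38, Widget, NULL); (NULL, NULL, 3); (NULL, NULL, 9); (NULL, NULL, 12)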